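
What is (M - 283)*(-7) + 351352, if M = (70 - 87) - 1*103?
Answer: 354173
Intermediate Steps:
M = -120 (M = -17 - 103 = -120)
(M - 283)*(-7) + 351352 = (-120 - 283)*(-7) + 351352 = -403*(-7) + 351352 = 2821 + 351352 = 354173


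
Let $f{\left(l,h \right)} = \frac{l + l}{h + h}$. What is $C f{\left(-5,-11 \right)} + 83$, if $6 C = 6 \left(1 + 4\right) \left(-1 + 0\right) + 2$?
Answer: $\frac{2669}{33} \approx 80.879$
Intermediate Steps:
$C = - \frac{14}{3}$ ($C = \frac{6 \left(1 + 4\right) \left(-1 + 0\right) + 2}{6} = \frac{6 \cdot 5 \left(-1\right) + 2}{6} = \frac{6 \left(-5\right) + 2}{6} = \frac{-30 + 2}{6} = \frac{1}{6} \left(-28\right) = - \frac{14}{3} \approx -4.6667$)
$f{\left(l,h \right)} = \frac{l}{h}$ ($f{\left(l,h \right)} = \frac{2 l}{2 h} = 2 l \frac{1}{2 h} = \frac{l}{h}$)
$C f{\left(-5,-11 \right)} + 83 = - \frac{14 \left(- \frac{5}{-11}\right)}{3} + 83 = - \frac{14 \left(\left(-5\right) \left(- \frac{1}{11}\right)\right)}{3} + 83 = \left(- \frac{14}{3}\right) \frac{5}{11} + 83 = - \frac{70}{33} + 83 = \frac{2669}{33}$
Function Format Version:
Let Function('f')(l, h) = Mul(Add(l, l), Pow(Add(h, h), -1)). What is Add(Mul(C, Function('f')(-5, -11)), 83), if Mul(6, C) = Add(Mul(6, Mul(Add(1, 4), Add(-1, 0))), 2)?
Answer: Rational(2669, 33) ≈ 80.879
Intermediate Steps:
C = Rational(-14, 3) (C = Mul(Rational(1, 6), Add(Mul(6, Mul(Add(1, 4), Add(-1, 0))), 2)) = Mul(Rational(1, 6), Add(Mul(6, Mul(5, -1)), 2)) = Mul(Rational(1, 6), Add(Mul(6, -5), 2)) = Mul(Rational(1, 6), Add(-30, 2)) = Mul(Rational(1, 6), -28) = Rational(-14, 3) ≈ -4.6667)
Function('f')(l, h) = Mul(l, Pow(h, -1)) (Function('f')(l, h) = Mul(Mul(2, l), Pow(Mul(2, h), -1)) = Mul(Mul(2, l), Mul(Rational(1, 2), Pow(h, -1))) = Mul(l, Pow(h, -1)))
Add(Mul(C, Function('f')(-5, -11)), 83) = Add(Mul(Rational(-14, 3), Mul(-5, Pow(-11, -1))), 83) = Add(Mul(Rational(-14, 3), Mul(-5, Rational(-1, 11))), 83) = Add(Mul(Rational(-14, 3), Rational(5, 11)), 83) = Add(Rational(-70, 33), 83) = Rational(2669, 33)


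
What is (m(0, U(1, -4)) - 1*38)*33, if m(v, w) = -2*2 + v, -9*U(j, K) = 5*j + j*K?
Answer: -1386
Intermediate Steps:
U(j, K) = -5*j/9 - K*j/9 (U(j, K) = -(5*j + j*K)/9 = -(5*j + K*j)/9 = -5*j/9 - K*j/9)
m(v, w) = -4 + v
(m(0, U(1, -4)) - 1*38)*33 = ((-4 + 0) - 1*38)*33 = (-4 - 38)*33 = -42*33 = -1386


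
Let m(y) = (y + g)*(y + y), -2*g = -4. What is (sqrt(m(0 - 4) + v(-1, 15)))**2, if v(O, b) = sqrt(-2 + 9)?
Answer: 16 + sqrt(7) ≈ 18.646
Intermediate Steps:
g = 2 (g = -1/2*(-4) = 2)
v(O, b) = sqrt(7)
m(y) = 2*y*(2 + y) (m(y) = (y + 2)*(y + y) = (2 + y)*(2*y) = 2*y*(2 + y))
(sqrt(m(0 - 4) + v(-1, 15)))**2 = (sqrt(2*(0 - 4)*(2 + (0 - 4)) + sqrt(7)))**2 = (sqrt(2*(-4)*(2 - 4) + sqrt(7)))**2 = (sqrt(2*(-4)*(-2) + sqrt(7)))**2 = (sqrt(16 + sqrt(7)))**2 = 16 + sqrt(7)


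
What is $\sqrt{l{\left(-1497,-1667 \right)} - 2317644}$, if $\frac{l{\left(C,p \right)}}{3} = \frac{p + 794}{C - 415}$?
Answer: $\frac{3 i \sqrt{235353003878}}{956} \approx 1522.4 i$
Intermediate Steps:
$l{\left(C,p \right)} = \frac{3 \left(794 + p\right)}{-415 + C}$ ($l{\left(C,p \right)} = 3 \frac{p + 794}{C - 415} = 3 \frac{794 + p}{-415 + C} = \frac{3 \left(794 + p\right)}{-415 + C}$)
$\sqrt{l{\left(-1497,-1667 \right)} - 2317644} = \sqrt{\frac{3 \left(794 - 1667\right)}{-415 - 1497} - 2317644} = \sqrt{3 \frac{1}{-1912} \left(-873\right) - 2317644} = \sqrt{3 \left(- \frac{1}{1912}\right) \left(-873\right) - 2317644} = \sqrt{\frac{2619}{1912} - 2317644} = \sqrt{- \frac{4431332709}{1912}} = \frac{3 i \sqrt{235353003878}}{956}$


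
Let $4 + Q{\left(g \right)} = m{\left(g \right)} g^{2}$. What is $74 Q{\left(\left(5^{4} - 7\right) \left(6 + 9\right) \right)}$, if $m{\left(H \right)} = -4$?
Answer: $-25436138696$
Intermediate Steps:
$Q{\left(g \right)} = -4 - 4 g^{2}$
$74 Q{\left(\left(5^{4} - 7\right) \left(6 + 9\right) \right)} = 74 \left(-4 - 4 \left(\left(5^{4} - 7\right) \left(6 + 9\right)\right)^{2}\right) = 74 \left(-4 - 4 \left(\left(625 - 7\right) 15\right)^{2}\right) = 74 \left(-4 - 4 \left(618 \cdot 15\right)^{2}\right) = 74 \left(-4 - 4 \cdot 9270^{2}\right) = 74 \left(-4 - 343731600\right) = 74 \left(-343731604\right) = -25436138696$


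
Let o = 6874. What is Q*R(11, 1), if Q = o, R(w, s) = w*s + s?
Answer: 82488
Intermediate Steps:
R(w, s) = s + s*w (R(w, s) = s*w + s = s + s*w)
Q = 6874
Q*R(11, 1) = 6874*(1*(1 + 11)) = 6874*(1*12) = 6874*12 = 82488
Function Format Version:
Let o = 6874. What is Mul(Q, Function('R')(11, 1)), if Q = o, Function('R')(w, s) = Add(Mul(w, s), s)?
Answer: 82488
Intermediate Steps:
Function('R')(w, s) = Add(s, Mul(s, w)) (Function('R')(w, s) = Add(Mul(s, w), s) = Add(s, Mul(s, w)))
Q = 6874
Mul(Q, Function('R')(11, 1)) = Mul(6874, Mul(1, Add(1, 11))) = Mul(6874, Mul(1, 12)) = Mul(6874, 12) = 82488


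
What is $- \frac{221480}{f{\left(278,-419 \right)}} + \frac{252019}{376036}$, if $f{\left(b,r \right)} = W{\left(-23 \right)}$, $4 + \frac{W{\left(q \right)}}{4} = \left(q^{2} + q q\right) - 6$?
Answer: $- \frac{642406169}{12315179} \approx -52.164$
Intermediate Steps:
$W{\left(q \right)} = -40 + 8 q^{2}$ ($W{\left(q \right)} = -16 + 4 \left(\left(q^{2} + q q\right) - 6\right) = -16 + 4 \left(\left(q^{2} + q^{2}\right) - 6\right) = -16 + 4 \left(2 q^{2} - 6\right) = -16 + 4 \left(-6 + 2 q^{2}\right) = -16 + \left(-24 + 8 q^{2}\right) = -40 + 8 q^{2}$)
$f{\left(b,r \right)} = 4192$ ($f{\left(b,r \right)} = -40 + 8 \left(-23\right)^{2} = -40 + 8 \cdot 529 = -40 + 4232 = 4192$)
$- \frac{221480}{f{\left(278,-419 \right)}} + \frac{252019}{376036} = - \frac{221480}{4192} + \frac{252019}{376036} = \left(-221480\right) \frac{1}{4192} + 252019 \cdot \frac{1}{376036} = - \frac{27685}{524} + \frac{252019}{376036} = - \frac{642406169}{12315179}$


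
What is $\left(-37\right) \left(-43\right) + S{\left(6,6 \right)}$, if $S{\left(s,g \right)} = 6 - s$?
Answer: $1591$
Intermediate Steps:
$\left(-37\right) \left(-43\right) + S{\left(6,6 \right)} = \left(-37\right) \left(-43\right) + \left(6 - 6\right) = 1591 + \left(6 - 6\right) = 1591 + 0 = 1591$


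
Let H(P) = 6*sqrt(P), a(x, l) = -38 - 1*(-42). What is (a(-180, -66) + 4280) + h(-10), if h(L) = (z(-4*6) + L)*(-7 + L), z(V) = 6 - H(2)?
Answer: 4352 + 102*sqrt(2) ≈ 4496.3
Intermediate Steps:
a(x, l) = 4 (a(x, l) = -38 + 42 = 4)
z(V) = 6 - 6*sqrt(2)
h(L) = (-7 + L)*(6 + L - 6*sqrt(2)) (h(L) = ((6 - 6*sqrt(2)) + L)*(-7 + L) = (6 + L - 6*sqrt(2))*(-7 + L) = (-7 + L)*(6 + L - 6*sqrt(2)))
(a(-180, -66) + 4280) + h(-10) = (4 + 4280) + (-42 + (-10)**2 - 1*(-10) + 42*sqrt(2) - 6*(-10)*sqrt(2)) = 4284 + (-42 + 100 + 10 + 42*sqrt(2) + 60*sqrt(2)) = 4284 + (68 + 102*sqrt(2)) = 4352 + 102*sqrt(2)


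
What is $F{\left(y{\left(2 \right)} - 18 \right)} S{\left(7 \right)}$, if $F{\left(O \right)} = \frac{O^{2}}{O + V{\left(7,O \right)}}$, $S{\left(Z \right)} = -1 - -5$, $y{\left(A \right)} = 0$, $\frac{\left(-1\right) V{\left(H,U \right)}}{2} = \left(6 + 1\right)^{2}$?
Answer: $- \frac{324}{29} \approx -11.172$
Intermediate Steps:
$V{\left(H,U \right)} = -98$ ($V{\left(H,U \right)} = - 2 \left(6 + 1\right)^{2} = - 2 \cdot 7^{2} = \left(-2\right) 49 = -98$)
$S{\left(Z \right)} = 4$ ($S{\left(Z \right)} = -1 + 5 = 4$)
$F{\left(O \right)} = \frac{O^{2}}{-98 + O}$ ($F{\left(O \right)} = \frac{O^{2}}{O - 98} = \frac{O^{2}}{-98 + O}$)
$F{\left(y{\left(2 \right)} - 18 \right)} S{\left(7 \right)} = \frac{\left(0 - 18\right)^{2}}{-98 + \left(0 - 18\right)} 4 = \frac{\left(-18\right)^{2}}{-98 - 18} \cdot 4 = \frac{324}{-116} \cdot 4 = 324 \left(- \frac{1}{116}\right) 4 = \left(- \frac{81}{29}\right) 4 = - \frac{324}{29}$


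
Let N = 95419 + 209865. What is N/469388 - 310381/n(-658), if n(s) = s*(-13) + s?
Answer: -35819648591/926571912 ≈ -38.658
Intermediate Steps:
N = 305284
n(s) = -12*s (n(s) = -13*s + s = -12*s)
N/469388 - 310381/n(-658) = 305284/469388 - 310381/((-12*(-658))) = 305284*(1/469388) - 310381/7896 = 76321/117347 - 310381*1/7896 = 76321/117347 - 310381/7896 = -35819648591/926571912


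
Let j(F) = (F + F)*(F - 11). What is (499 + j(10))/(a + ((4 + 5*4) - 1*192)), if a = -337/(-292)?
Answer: -139868/48719 ≈ -2.8709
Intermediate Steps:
a = 337/292 (a = -337*(-1/292) = 337/292 ≈ 1.1541)
j(F) = 2*F*(-11 + F) (j(F) = (2*F)*(-11 + F) = 2*F*(-11 + F))
(499 + j(10))/(a + ((4 + 5*4) - 1*192)) = (499 + 2*10*(-11 + 10))/(337/292 + ((4 + 5*4) - 1*192)) = (499 + 2*10*(-1))/(337/292 + ((4 + 20) - 192)) = (499 - 20)/(337/292 + (24 - 192)) = 479/(337/292 - 168) = 479/(-48719/292) = 479*(-292/48719) = -139868/48719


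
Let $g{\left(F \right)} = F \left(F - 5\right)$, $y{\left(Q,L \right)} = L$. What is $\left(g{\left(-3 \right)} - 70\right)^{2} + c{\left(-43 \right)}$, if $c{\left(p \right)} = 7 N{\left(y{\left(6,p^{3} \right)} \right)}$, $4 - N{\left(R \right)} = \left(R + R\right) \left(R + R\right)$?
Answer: $-176998163228$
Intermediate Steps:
$N{\left(R \right)} = 4 - 4 R^{2}$ ($N{\left(R \right)} = 4 - \left(R + R\right) \left(R + R\right) = 4 - 2 R 2 R = 4 - 4 R^{2}$)
$g{\left(F \right)} = F \left(-5 + F\right)$
$c{\left(p \right)} = 28 - 28 p^{6}$ ($c{\left(p \right)} = 7 \left(4 - 4 \left(p^{3}\right)^{2}\right) = 7 \left(4 - 4 p^{6}\right) = 28 - 28 p^{6}$)
$\left(g{\left(-3 \right)} - 70\right)^{2} + c{\left(-43 \right)} = \left(- 3 \left(-5 - 3\right) - 70\right)^{2} + \left(28 - 28 \left(-43\right)^{6}\right) = \left(\left(-3\right) \left(-8\right) - 70\right)^{2} + \left(28 - 176998165372\right) = \left(24 - 70\right)^{2} + \left(28 - 176998165372\right) = \left(-46\right)^{2} - 176998165344 = 2116 - 176998165344 = -176998163228$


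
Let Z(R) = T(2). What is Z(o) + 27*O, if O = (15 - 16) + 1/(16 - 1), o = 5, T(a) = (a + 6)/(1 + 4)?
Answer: -118/5 ≈ -23.600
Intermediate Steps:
T(a) = 6/5 + a/5 (T(a) = (6 + a)/5 = (6 + a)*(⅕) = 6/5 + a/5)
Z(R) = 8/5 (Z(R) = 6/5 + (⅕)*2 = 6/5 + ⅖ = 8/5)
O = -14/15 (O = -1 + 1/15 = -14/15 ≈ -0.93333)
Z(o) + 27*O = 8/5 + 27*(-14/15) = 8/5 - 126/5 = -118/5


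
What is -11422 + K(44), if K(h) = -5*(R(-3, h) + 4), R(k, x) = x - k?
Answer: -11677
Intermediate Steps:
K(h) = -35 - 5*h (K(h) = -5*((h - 1*(-3)) + 4) = -5*((h + 3) + 4) = -5*((3 + h) + 4) = -5*(7 + h) = -35 - 5*h)
-11422 + K(44) = -11422 + (-35 - 5*44) = -11422 + (-35 - 220) = -11422 - 255 = -11677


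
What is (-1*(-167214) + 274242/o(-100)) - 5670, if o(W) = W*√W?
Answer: 161544 + 137121*I/500 ≈ 1.6154e+5 + 274.24*I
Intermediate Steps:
o(W) = W^(3/2)
(-1*(-167214) + 274242/o(-100)) - 5670 = (-1*(-167214) + 274242/((-100)^(3/2))) - 5670 = (167214 + 274242/((-1000*I))) - 5670 = (167214 + 274242*(I/1000)) - 5670 = (167214 + 137121*I/500) - 5670 = 161544 + 137121*I/500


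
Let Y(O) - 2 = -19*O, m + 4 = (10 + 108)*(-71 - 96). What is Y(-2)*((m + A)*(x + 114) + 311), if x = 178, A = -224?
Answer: -232816680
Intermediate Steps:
m = -19710 (m = -4 + (10 + 108)*(-71 - 96) = -4 + 118*(-167) = -4 - 19706 = -19710)
Y(O) = 2 - 19*O
Y(-2)*((m + A)*(x + 114) + 311) = (2 - 19*(-2))*((-19710 - 224)*(178 + 114) + 311) = (2 + 38)*(-19934*292 + 311) = 40*(-5820728 + 311) = 40*(-5820417) = -232816680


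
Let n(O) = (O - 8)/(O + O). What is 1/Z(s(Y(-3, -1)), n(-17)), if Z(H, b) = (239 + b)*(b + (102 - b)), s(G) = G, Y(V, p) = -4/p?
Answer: 1/24453 ≈ 4.0895e-5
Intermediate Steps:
n(O) = (-8 + O)/(2*O) (n(O) = (-8 + O)/((2*O)) = (-8 + O)*(1/(2*O)) = (-8 + O)/(2*O))
Z(H, b) = 24378 + 102*b (Z(H, b) = (239 + b)*102 = 24378 + 102*b)
1/Z(s(Y(-3, -1)), n(-17)) = 1/(24378 + 102*((½)*(-8 - 17)/(-17))) = 1/(24378 + 102*((½)*(-1/17)*(-25))) = 1/(24378 + 102*(25/34)) = 1/(24378 + 75) = 1/24453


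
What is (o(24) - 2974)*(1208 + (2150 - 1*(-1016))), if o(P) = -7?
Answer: -13038894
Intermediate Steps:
(o(24) - 2974)*(1208 + (2150 - 1*(-1016))) = (-7 - 2974)*(1208 + (2150 - 1*(-1016))) = -2981*(1208 + (2150 + 1016)) = -2981*(1208 + 3166) = -2981*4374 = -13038894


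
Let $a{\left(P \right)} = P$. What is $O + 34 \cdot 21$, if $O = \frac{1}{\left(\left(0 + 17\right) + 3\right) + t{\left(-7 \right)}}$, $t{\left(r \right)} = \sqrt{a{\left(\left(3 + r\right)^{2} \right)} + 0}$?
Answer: $\frac{17137}{24} \approx 714.04$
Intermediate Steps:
$t{\left(r \right)} = \sqrt{\left(3 + r\right)^{2}}$ ($t{\left(r \right)} = \sqrt{\left(3 + r\right)^{2} + 0} = \sqrt{\left(3 + r\right)^{2}}$)
$O = \frac{1}{24}$ ($O = \frac{1}{\left(\left(0 + 17\right) + 3\right) + \sqrt{\left(3 - 7\right)^{2}}} = \frac{1}{\left(17 + 3\right) + \sqrt{\left(-4\right)^{2}}} = \frac{1}{20 + \sqrt{16}} = \frac{1}{20 + 4} = \frac{1}{24} \approx 0.041667$)
$O + 34 \cdot 21 = \frac{1}{24} + 34 \cdot 21 = \frac{1}{24} + 714 = \frac{17137}{24}$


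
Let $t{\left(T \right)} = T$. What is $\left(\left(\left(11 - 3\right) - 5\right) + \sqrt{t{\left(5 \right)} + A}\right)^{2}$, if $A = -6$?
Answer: $\left(3 + i\right)^{2} \approx 8.0 + 6.0 i$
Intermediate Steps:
$\left(\left(\left(11 - 3\right) - 5\right) + \sqrt{t{\left(5 \right)} + A}\right)^{2} = \left(\left(\left(11 - 3\right) - 5\right) + \sqrt{5 - 6}\right)^{2} = \left(\left(\left(11 - 3\right) - 5\right) + \sqrt{-1}\right)^{2} = \left(\left(8 - 5\right) + i\right)^{2} = \left(3 + i\right)^{2}$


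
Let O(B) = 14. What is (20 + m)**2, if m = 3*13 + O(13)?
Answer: 5329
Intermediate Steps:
m = 53 (m = 3*13 + 14 = 39 + 14 = 53)
(20 + m)**2 = (20 + 53)**2 = 73**2 = 5329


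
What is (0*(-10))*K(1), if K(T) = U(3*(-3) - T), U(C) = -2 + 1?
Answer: 0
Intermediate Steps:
U(C) = -1
K(T) = -1
(0*(-10))*K(1) = (0*(-10))*(-1) = 0*(-1) = 0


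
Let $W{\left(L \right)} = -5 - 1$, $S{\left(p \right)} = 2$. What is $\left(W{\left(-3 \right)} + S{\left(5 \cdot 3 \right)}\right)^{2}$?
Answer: $16$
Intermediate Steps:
$W{\left(L \right)} = -6$
$\left(W{\left(-3 \right)} + S{\left(5 \cdot 3 \right)}\right)^{2} = \left(-6 + 2\right)^{2} = \left(-4\right)^{2} = 16$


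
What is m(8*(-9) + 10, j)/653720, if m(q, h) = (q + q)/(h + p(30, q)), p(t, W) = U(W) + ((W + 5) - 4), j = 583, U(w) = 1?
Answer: -31/85473890 ≈ -3.6268e-7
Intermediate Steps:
p(t, W) = 2 + W (p(t, W) = 1 + ((W + 5) - 4) = 1 + ((5 + W) - 4) = 1 + (1 + W) = 2 + W)
m(q, h) = 2*q/(2 + h + q) (m(q, h) = (q + q)/(h + (2 + q)) = (2*q)/(2 + h + q) = 2*q/(2 + h + q))
m(8*(-9) + 10, j)/653720 = (2*(8*(-9) + 10)/(2 + 583 + (8*(-9) + 10)))/653720 = (2*(-72 + 10)/(2 + 583 + (-72 + 10)))*(1/653720) = (2*(-62)/(2 + 583 - 62))*(1/653720) = (2*(-62)/523)*(1/653720) = (2*(-62)*(1/523))*(1/653720) = -124/523*1/653720 = -31/85473890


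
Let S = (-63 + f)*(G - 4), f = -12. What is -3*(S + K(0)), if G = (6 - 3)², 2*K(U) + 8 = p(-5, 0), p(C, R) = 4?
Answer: 1131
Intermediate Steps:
K(U) = -2 (K(U) = -4 + (½)*4 = -4 + 2 = -2)
G = 9 (G = 3² = 9)
S = -375 (S = (-63 - 12)*(9 - 4) = -75*5 = -375)
-3*(S + K(0)) = -3*(-375 - 2) = -3*(-377) = 1131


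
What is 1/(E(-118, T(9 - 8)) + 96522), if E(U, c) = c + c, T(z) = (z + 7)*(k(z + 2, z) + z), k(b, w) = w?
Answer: 1/96554 ≈ 1.0357e-5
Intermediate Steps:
T(z) = 2*z*(7 + z) (T(z) = (z + 7)*(z + z) = (7 + z)*(2*z) = 2*z*(7 + z))
E(U, c) = 2*c
1/(E(-118, T(9 - 8)) + 96522) = 1/(2*(2*(9 - 8)*(7 + (9 - 8))) + 96522) = 1/(2*(2*1*(7 + 1)) + 96522) = 1/(2*(2*1*8) + 96522) = 1/(2*16 + 96522) = 1/(32 + 96522) = 1/96554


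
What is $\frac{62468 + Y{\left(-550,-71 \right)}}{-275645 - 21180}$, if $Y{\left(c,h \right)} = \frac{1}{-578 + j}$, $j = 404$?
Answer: $- \frac{10869431}{51647550} \approx -0.21045$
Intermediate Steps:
$Y{\left(c,h \right)} = - \frac{1}{174}$ ($Y{\left(c,h \right)} = \frac{1}{-578 + 404} = \frac{1}{-174} = - \frac{1}{174}$)
$\frac{62468 + Y{\left(-550,-71 \right)}}{-275645 - 21180} = \frac{62468 - \frac{1}{174}}{-275645 - 21180} = \frac{10869431}{174 \left(-296825\right)} = \frac{10869431}{174} \left(- \frac{1}{296825}\right) = - \frac{10869431}{51647550}$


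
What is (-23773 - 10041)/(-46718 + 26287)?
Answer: 33814/20431 ≈ 1.6550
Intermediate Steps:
(-23773 - 10041)/(-46718 + 26287) = -33814/(-20431) = -33814*(-1/20431) = 33814/20431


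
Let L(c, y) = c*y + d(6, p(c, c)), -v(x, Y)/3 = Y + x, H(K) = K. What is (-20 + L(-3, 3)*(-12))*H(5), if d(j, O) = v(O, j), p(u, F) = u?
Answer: 980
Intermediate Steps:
v(x, Y) = -3*Y - 3*x (v(x, Y) = -3*(Y + x) = -3*Y - 3*x)
d(j, O) = -3*O - 3*j (d(j, O) = -3*j - 3*O = -3*O - 3*j)
L(c, y) = -18 - 3*c + c*y (L(c, y) = c*y + (-3*c - 3*6) = c*y + (-3*c - 18) = c*y + (-18 - 3*c) = -18 - 3*c + c*y)
(-20 + L(-3, 3)*(-12))*H(5) = (-20 + (-18 - 3*(-3) - 3*3)*(-12))*5 = (-20 + (-18 + 9 - 9)*(-12))*5 = (-20 - 18*(-12))*5 = (-20 + 216)*5 = 196*5 = 980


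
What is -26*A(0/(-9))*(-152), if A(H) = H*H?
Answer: 0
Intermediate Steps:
A(H) = H²
-26*A(0/(-9))*(-152) = -26*(0/(-9))²*(-152) = -26*(0*(-⅑))²*(-152) = -26*0²*(-152) = -26*0*(-152) = 0*(-152) = 0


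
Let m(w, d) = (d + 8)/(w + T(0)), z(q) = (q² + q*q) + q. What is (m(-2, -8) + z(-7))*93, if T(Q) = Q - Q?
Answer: 8463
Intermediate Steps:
z(q) = q + 2*q² (z(q) = (q² + q²) + q = 2*q² + q = q + 2*q²)
T(Q) = 0
m(w, d) = (8 + d)/w (m(w, d) = (d + 8)/(w + 0) = (8 + d)/w)
(m(-2, -8) + z(-7))*93 = ((8 - 8)/(-2) - 7*(1 + 2*(-7)))*93 = (-½*0 - 7*(1 - 14))*93 = (0 - 7*(-13))*93 = (0 + 91)*93 = 91*93 = 8463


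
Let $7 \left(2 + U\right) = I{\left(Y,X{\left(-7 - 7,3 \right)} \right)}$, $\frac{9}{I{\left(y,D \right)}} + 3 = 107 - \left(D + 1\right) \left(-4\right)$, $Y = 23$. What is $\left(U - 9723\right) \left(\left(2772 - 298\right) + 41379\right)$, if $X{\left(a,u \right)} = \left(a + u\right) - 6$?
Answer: $- \frac{119411324323}{280} \approx -4.2647 \cdot 10^{8}$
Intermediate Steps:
$X{\left(a,u \right)} = -6 + a + u$
$I{\left(y,D \right)} = \frac{9}{108 + 4 D}$ ($I{\left(y,D \right)} = \frac{9}{-3 - \left(-107 + \left(D + 1\right) \left(-4\right)\right)} = \frac{9}{-3 - \left(-107 + \left(1 + D\right) \left(-4\right)\right)} = \frac{9}{-3 - \left(-111 - 4 D\right)} = \frac{9}{-3 + \left(107 + \left(4 + 4 D\right)\right)} = \frac{9}{-3 + \left(111 + 4 D\right)} = \frac{9}{108 + 4 D}$)
$U = - \frac{551}{280}$ ($U = -2 + \frac{\frac{9}{4} \frac{1}{27 - 17}}{7} = -2 + \frac{\frac{9}{4} \cdot \frac{1}{10}}{7} = -2 + \frac{1}{7} \cdot \frac{9}{40} = -2 + \frac{9}{280} = - \frac{551}{280} \approx -1.9679$)
$\left(U - 9723\right) \left(\left(2772 - 298\right) + 41379\right) = \left(- \frac{551}{280} - 9723\right) \left(\left(2772 - 298\right) + 41379\right) = - \frac{2722991 \left(2474 + 41379\right)}{280} = \left(- \frac{2722991}{280}\right) 43853 = - \frac{119411324323}{280}$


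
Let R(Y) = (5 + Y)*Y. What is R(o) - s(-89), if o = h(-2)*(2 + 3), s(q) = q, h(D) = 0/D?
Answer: 89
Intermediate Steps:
h(D) = 0
o = 0 (o = 0*(2 + 3) = 0*5 = 0)
R(Y) = Y*(5 + Y)
R(o) - s(-89) = 0*(5 + 0) - 1*(-89) = 0*5 + 89 = 0 + 89 = 89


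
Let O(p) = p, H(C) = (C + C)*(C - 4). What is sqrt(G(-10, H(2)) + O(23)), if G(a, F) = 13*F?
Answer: 9*I ≈ 9.0*I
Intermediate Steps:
H(C) = 2*C*(-4 + C) (H(C) = (2*C)*(-4 + C) = 2*C*(-4 + C))
sqrt(G(-10, H(2)) + O(23)) = sqrt(13*(2*2*(-4 + 2)) + 23) = sqrt(13*(2*2*(-2)) + 23) = sqrt(13*(-8) + 23) = sqrt(-104 + 23) = sqrt(-81) = 9*I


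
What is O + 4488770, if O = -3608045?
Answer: 880725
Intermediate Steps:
O + 4488770 = -3608045 + 4488770 = 880725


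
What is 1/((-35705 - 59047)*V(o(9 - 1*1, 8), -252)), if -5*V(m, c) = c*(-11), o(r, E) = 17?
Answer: 5/262652544 ≈ 1.9037e-8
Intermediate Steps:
V(m, c) = 11*c/5 (V(m, c) = -c*(-11)/5 = -(-11)*c/5 = 11*c/5)
1/((-35705 - 59047)*V(o(9 - 1*1, 8), -252)) = 1/((-35705 - 59047)*(((11/5)*(-252)))) = 1/((-94752)*(-2772/5)) = -1/94752*(-5/2772) = 5/262652544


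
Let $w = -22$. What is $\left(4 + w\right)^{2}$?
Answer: $324$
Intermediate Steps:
$\left(4 + w\right)^{2} = \left(4 - 22\right)^{2} = \left(-18\right)^{2} = 324$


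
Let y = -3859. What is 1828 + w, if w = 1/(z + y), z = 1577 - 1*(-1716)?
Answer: 1034647/566 ≈ 1828.0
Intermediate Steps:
z = 3293 (z = 1577 + 1716 = 3293)
w = -1/566 (w = 1/(3293 - 3859) = 1/(-566) = -1/566 ≈ -0.0017668)
1828 + w = 1828 - 1/566 = 1034647/566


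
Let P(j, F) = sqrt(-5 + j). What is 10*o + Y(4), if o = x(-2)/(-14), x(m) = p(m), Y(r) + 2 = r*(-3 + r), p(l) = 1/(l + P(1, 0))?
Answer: 61/28 + 5*I/28 ≈ 2.1786 + 0.17857*I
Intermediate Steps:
p(l) = 1/(l + 2*I) (p(l) = 1/(l + sqrt(-5 + 1)) = 1/(l + sqrt(-4)) = 1/(l + 2*I))
Y(r) = -2 + r*(-3 + r)
x(m) = 1/(m + 2*I)
o = -(-2 - 2*I)/112 (o = 1/(-2 + 2*I*(-14)) = ((-2 - 2*I)/8)*(-1/14) = -(-2 - 2*I)/112 ≈ 0.017857 + 0.017857*I)
10*o + Y(4) = 10*(1/56 + I/56) + (-2 + 4**2 - 3*4) = (5/28 + 5*I/28) + (-2 + 16 - 12) = (5/28 + 5*I/28) + 2 = 61/28 + 5*I/28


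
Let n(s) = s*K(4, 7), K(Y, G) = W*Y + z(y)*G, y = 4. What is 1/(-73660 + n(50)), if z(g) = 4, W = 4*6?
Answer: -1/67460 ≈ -1.4824e-5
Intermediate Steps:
W = 24
K(Y, G) = 4*G + 24*Y (K(Y, G) = 24*Y + 4*G = 4*G + 24*Y)
n(s) = 124*s (n(s) = s*(4*7 + 24*4) = s*(28 + 96) = s*124 = 124*s)
1/(-73660 + n(50)) = 1/(-73660 + 124*50) = 1/(-73660 + 6200) = 1/(-67460) = -1/67460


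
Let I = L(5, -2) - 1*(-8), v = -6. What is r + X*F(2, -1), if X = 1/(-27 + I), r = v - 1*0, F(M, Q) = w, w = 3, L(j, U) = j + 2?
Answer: -25/4 ≈ -6.2500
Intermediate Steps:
L(j, U) = 2 + j
I = 15 (I = (2 + 5) - 1*(-8) = 7 + 8 = 15)
F(M, Q) = 3
r = -6 (r = -6 - 1*0 = -6 + 0 = -6)
X = -1/12 (X = 1/(-27 + 15) = 1/(-12) = -1/12 ≈ -0.083333)
r + X*F(2, -1) = -6 - 1/12*3 = -6 - 1/4 = -25/4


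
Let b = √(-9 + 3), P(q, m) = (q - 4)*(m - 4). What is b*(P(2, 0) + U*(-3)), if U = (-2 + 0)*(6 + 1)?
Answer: 50*I*√6 ≈ 122.47*I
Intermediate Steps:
P(q, m) = (-4 + m)*(-4 + q) (P(q, m) = (-4 + q)*(-4 + m) = (-4 + m)*(-4 + q))
U = -14 (U = -2*7 = -14)
b = I*√6 (b = √(-6) = I*√6 ≈ 2.4495*I)
b*(P(2, 0) + U*(-3)) = (I*√6)*((16 - 4*0 - 4*2 + 0*2) - 14*(-3)) = (I*√6)*((16 + 0 - 8 + 0) + 42) = (I*√6)*(8 + 42) = (I*√6)*50 = 50*I*√6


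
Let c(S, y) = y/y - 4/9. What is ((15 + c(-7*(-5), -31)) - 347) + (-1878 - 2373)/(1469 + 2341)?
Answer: -3801163/11430 ≈ -332.56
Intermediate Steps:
c(S, y) = 5/9 (c(S, y) = 1 - 4*⅑ = 1 - 4/9 = 5/9)
((15 + c(-7*(-5), -31)) - 347) + (-1878 - 2373)/(1469 + 2341) = ((15 + 5/9) - 347) + (-1878 - 2373)/(1469 + 2341) = (140/9 - 347) - 4251/3810 = -2983/9 - 4251*1/3810 = -2983/9 - 1417/1270 = -3801163/11430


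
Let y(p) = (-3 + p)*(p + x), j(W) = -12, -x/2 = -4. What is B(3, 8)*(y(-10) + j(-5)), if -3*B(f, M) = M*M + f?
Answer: -938/3 ≈ -312.67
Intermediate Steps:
x = 8 (x = -2*(-4) = 8)
B(f, M) = -f/3 - M**2/3 (B(f, M) = -(M*M + f)/3 = -(M**2 + f)/3 = -(f + M**2)/3 = -f/3 - M**2/3)
y(p) = (-3 + p)*(8 + p) (y(p) = (-3 + p)*(p + 8) = (-3 + p)*(8 + p))
B(3, 8)*(y(-10) + j(-5)) = (-1/3*3 - 1/3*8**2)*((-24 + (-10)**2 + 5*(-10)) - 12) = (-1 - 1/3*64)*((-24 + 100 - 50) - 12) = (-1 - 64/3)*(26 - 12) = -67/3*14 = -938/3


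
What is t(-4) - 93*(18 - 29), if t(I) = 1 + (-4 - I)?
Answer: 1024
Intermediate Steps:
t(I) = -3 - I
t(-4) - 93*(18 - 29) = (-3 - 1*(-4)) - 93*(18 - 29) = (-3 + 4) - 93*(-11) = 1 + 1023 = 1024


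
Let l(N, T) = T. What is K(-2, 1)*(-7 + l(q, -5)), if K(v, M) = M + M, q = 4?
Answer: -24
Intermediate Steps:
K(v, M) = 2*M
K(-2, 1)*(-7 + l(q, -5)) = (2*1)*(-7 - 5) = 2*(-12) = -24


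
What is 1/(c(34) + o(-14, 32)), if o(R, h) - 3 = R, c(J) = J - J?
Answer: -1/11 ≈ -0.090909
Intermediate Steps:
c(J) = 0
o(R, h) = 3 + R
1/(c(34) + o(-14, 32)) = 1/(0 + (3 - 14)) = 1/(0 - 11) = 1/(-11) = -1/11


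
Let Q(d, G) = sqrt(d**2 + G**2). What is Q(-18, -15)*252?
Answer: 756*sqrt(61) ≈ 5904.5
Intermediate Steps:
Q(d, G) = sqrt(G**2 + d**2)
Q(-18, -15)*252 = sqrt((-15)**2 + (-18)**2)*252 = sqrt(225 + 324)*252 = sqrt(549)*252 = (3*sqrt(61))*252 = 756*sqrt(61)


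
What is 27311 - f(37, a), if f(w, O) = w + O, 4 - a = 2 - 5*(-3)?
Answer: 27287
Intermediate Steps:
a = -13 (a = 4 - (2 - 5*(-3)) = 4 - (2 + 15) = 4 - 1*17 = 4 - 17 = -13)
f(w, O) = O + w
27311 - f(37, a) = 27311 - (-13 + 37) = 27311 - 1*24 = 27311 - 24 = 27287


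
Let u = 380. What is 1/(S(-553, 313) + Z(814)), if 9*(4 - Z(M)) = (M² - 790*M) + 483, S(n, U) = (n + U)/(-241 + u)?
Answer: -417/926599 ≈ -0.00045003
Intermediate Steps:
S(n, U) = U/139 + n/139 (S(n, U) = (n + U)/(-241 + 380) = (U + n)/139 = (U + n)*(1/139) = U/139 + n/139)
Z(M) = -149/3 - M²/9 + 790*M/9 (Z(M) = 4 - ((M² - 790*M) + 483)/9 = 4 - (483 + M² - 790*M)/9 = 4 + (-161/3 - M²/9 + 790*M/9) = -149/3 - M²/9 + 790*M/9)
1/(S(-553, 313) + Z(814)) = 1/(((1/139)*313 + (1/139)*(-553)) + (-149/3 - ⅑*814² + (790/9)*814)) = 1/((313/139 - 553/139) + (-149/3 - ⅑*662596 + 643060/9)) = 1/(-240/139 + (-149/3 - 662596/9 + 643060/9)) = 1/(-240/139 - 6661/3) = 1/(-926599/417) = -417/926599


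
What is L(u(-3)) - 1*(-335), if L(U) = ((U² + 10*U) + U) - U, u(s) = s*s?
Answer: 506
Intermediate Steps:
u(s) = s²
L(U) = U² + 10*U (L(U) = (U² + 11*U) - U = U² + 10*U)
L(u(-3)) - 1*(-335) = (-3)²*(10 + (-3)²) - 1*(-335) = 9*(10 + 9) + 335 = 9*19 + 335 = 171 + 335 = 506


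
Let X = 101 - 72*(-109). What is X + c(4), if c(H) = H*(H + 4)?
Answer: 7981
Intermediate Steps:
c(H) = H*(4 + H)
X = 7949 (X = 101 + 7848 = 7949)
X + c(4) = 7949 + 4*(4 + 4) = 7949 + 4*8 = 7949 + 32 = 7981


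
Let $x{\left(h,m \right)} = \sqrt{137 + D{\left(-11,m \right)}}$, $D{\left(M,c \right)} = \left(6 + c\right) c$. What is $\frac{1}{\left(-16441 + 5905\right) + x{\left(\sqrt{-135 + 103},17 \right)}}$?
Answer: $- \frac{439}{4625282} - \frac{\sqrt{33}}{27751692} \approx -9.512 \cdot 10^{-5}$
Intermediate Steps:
$D{\left(M,c \right)} = c \left(6 + c\right)$
$x{\left(h,m \right)} = \sqrt{137 + m \left(6 + m\right)}$
$\frac{1}{\left(-16441 + 5905\right) + x{\left(\sqrt{-135 + 103},17 \right)}} = \frac{1}{\left(-16441 + 5905\right) + \sqrt{137 + 17 \left(6 + 17\right)}} = \frac{1}{-10536 + \sqrt{137 + 17 \cdot 23}} = \frac{1}{-10536 + \sqrt{137 + 391}} = \frac{1}{-10536 + \sqrt{528}} = \frac{1}{-10536 + 4 \sqrt{33}}$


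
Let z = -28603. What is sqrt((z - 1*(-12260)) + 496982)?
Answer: sqrt(480639) ≈ 693.28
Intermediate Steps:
sqrt((z - 1*(-12260)) + 496982) = sqrt((-28603 - 1*(-12260)) + 496982) = sqrt((-28603 + 12260) + 496982) = sqrt(-16343 + 496982) = sqrt(480639)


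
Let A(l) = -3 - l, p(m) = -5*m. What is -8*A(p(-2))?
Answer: 104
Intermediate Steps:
-8*A(p(-2)) = -8*(-3 - (-5)*(-2)) = -8*(-3 - 1*10) = -8*(-3 - 10) = -8*(-13) = 104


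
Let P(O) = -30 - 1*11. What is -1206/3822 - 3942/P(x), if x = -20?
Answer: 2502813/26117 ≈ 95.831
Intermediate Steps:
P(O) = -41 (P(O) = -30 - 11 = -41)
-1206/3822 - 3942/P(x) = -1206/3822 - 3942/(-41) = -1206*1/3822 - 3942*(-1/41) = -201/637 + 3942/41 = 2502813/26117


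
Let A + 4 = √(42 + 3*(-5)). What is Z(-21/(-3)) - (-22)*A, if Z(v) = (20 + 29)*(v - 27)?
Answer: -1068 + 66*√3 ≈ -953.68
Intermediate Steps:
A = -4 + 3*√3 (A = -4 + √(42 + 3*(-5)) = -4 + √(42 - 15) = -4 + √27 = -4 + 3*√3 ≈ 1.1962)
Z(v) = -1323 + 49*v (Z(v) = 49*(-27 + v) = -1323 + 49*v)
Z(-21/(-3)) - (-22)*A = (-1323 + 49*(-21/(-3))) - (-22)*(-4 + 3*√3) = (-1323 + 49*(-21*(-⅓))) - (88 - 66*√3) = (-1323 + 49*7) + (-88 + 66*√3) = (-1323 + 343) + (-88 + 66*√3) = -980 + (-88 + 66*√3) = -1068 + 66*√3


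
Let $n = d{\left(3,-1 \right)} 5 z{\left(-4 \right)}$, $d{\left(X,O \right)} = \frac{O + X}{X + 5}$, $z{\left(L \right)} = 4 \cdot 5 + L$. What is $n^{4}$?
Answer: $160000$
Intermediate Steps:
$z{\left(L \right)} = 20 + L$
$d{\left(X,O \right)} = \frac{O + X}{5 + X}$
$n = 20$ ($n = \frac{-1 + 3}{5 + 3} \cdot 5 \left(20 - 4\right) = \frac{1}{8} \cdot 2 \cdot 5 \cdot 16 = \frac{1}{4} \cdot 5 \cdot 16 = \frac{5}{4} \cdot 16 = 20$)
$n^{4} = 20^{4} = 160000$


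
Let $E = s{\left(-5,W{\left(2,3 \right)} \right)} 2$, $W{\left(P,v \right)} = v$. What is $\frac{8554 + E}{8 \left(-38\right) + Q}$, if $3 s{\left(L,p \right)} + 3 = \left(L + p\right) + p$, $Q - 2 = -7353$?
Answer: $- \frac{25658}{22965} \approx -1.1173$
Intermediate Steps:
$Q = -7351$ ($Q = 2 - 7353 = -7351$)
$s{\left(L,p \right)} = -1 + \frac{L}{3} + \frac{2 p}{3}$ ($s{\left(L,p \right)} = -1 + \frac{\left(L + p\right) + p}{3} = -1 + \frac{L + 2 p}{3} = -1 + \left(\frac{L}{3} + \frac{2 p}{3}\right) = -1 + \frac{L}{3} + \frac{2 p}{3}$)
$E = - \frac{4}{3}$ ($E = \left(-1 + \frac{1}{3} \left(-5\right) + \frac{2}{3} \cdot 3\right) 2 = \left(-1 - \frac{5}{3} + 2\right) 2 = \left(- \frac{2}{3}\right) 2 = - \frac{4}{3} \approx -1.3333$)
$\frac{8554 + E}{8 \left(-38\right) + Q} = \frac{8554 - \frac{4}{3}}{8 \left(-38\right) - 7351} = \frac{25658}{3 \left(-304 - 7351\right)} = \frac{25658}{3 \left(-7655\right)} = \frac{25658}{3} \left(- \frac{1}{7655}\right) = - \frac{25658}{22965}$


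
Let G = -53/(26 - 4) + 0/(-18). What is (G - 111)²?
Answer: 6225025/484 ≈ 12862.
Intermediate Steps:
G = -53/22 (G = -53/22 + 0*(-1/18) = -53*1/22 + 0 = -53/22 + 0 = -53/22 ≈ -2.4091)
(G - 111)² = (-53/22 - 111)² = (-2495/22)² = 6225025/484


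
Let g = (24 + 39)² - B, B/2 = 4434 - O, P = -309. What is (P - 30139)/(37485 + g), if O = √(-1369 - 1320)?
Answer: -124022316/132732269 + 7612*I*√2689/132732269 ≈ -0.93438 + 0.0029738*I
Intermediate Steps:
O = I*√2689 (O = √(-2689) = I*√2689 ≈ 51.856*I)
B = 8868 - 2*I*√2689 (B = 2*(4434 - I*√2689) = 8868 - 2*I*√2689 ≈ 8868.0 - 103.71*I)
g = -4899 + 2*I*√2689 (g = (24 + 39)² - (8868 - 2*I*√2689) = 63² + (-8868 + 2*I*√2689) = 3969 + (-8868 + 2*I*√2689) = -4899 + 2*I*√2689 ≈ -4899.0 + 103.71*I)
(P - 30139)/(37485 + g) = (-309 - 30139)/(37485 + (-4899 + 2*I*√2689)) = -30448/(32586 + 2*I*√2689)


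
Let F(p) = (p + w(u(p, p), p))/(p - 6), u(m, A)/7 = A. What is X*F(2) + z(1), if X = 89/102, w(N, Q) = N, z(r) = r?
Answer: -127/51 ≈ -2.4902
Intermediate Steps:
u(m, A) = 7*A
X = 89/102 (X = 89*(1/102) = 89/102 ≈ 0.87255)
F(p) = 8*p/(-6 + p) (F(p) = (p + 7*p)/(p - 6) = (8*p)/(-6 + p) = 8*p/(-6 + p))
X*F(2) + z(1) = 89*(8*2/(-6 + 2))/102 + 1 = 89*(8*2/(-4))/102 + 1 = 89*(8*2*(-¼))/102 + 1 = (89/102)*(-4) + 1 = -178/51 + 1 = -127/51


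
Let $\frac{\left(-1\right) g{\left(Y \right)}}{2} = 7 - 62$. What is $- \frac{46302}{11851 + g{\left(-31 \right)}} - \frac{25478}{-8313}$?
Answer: $- \frac{8907352}{11047977} \approx -0.80624$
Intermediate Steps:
$g{\left(Y \right)} = 110$ ($g{\left(Y \right)} = - 2 \left(7 - 62\right) = \left(-2\right) \left(-55\right) = 110$)
$- \frac{46302}{11851 + g{\left(-31 \right)}} - \frac{25478}{-8313} = - \frac{46302}{11851 + 110} - \frac{25478}{-8313} = - \frac{46302}{11961} - - \frac{25478}{8313} = \left(-46302\right) \frac{1}{11961} + \frac{25478}{8313} = - \frac{15434}{3987} + \frac{25478}{8313} = - \frac{8907352}{11047977}$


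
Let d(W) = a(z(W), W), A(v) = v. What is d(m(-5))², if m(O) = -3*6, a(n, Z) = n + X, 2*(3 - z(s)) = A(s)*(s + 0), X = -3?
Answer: 26244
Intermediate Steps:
z(s) = 3 - s²/2 (z(s) = 3 - s*(s + 0)/2 = 3 - s*s/2 = 3 - s²/2)
a(n, Z) = -3 + n (a(n, Z) = n - 3 = -3 + n)
m(O) = -18
d(W) = -W²/2 (d(W) = -3 + (3 - W²/2) = -W²/2)
d(m(-5))² = (-½*(-18)²)² = (-½*324)² = (-162)² = 26244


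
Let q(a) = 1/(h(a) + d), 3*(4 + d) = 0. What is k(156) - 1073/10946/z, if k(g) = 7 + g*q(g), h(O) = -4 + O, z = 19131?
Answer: 62403522247/7748093262 ≈ 8.0540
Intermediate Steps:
d = -4 (d = -4 + (⅓)*0 = -4 + 0 = -4)
q(a) = 1/(-8 + a) (q(a) = 1/((-4 + a) - 4) = 1/(-8 + a))
k(g) = 7 + g/(-8 + g)
k(156) - 1073/10946/z = 8*(-7 + 156)/(-8 + 156) - 1073/10946/19131 = 8*149/148 - 1073*(1/10946)/19131 = 8*(1/148)*149 - 1073/(10946*19131) = 298/37 - 1*1073/209407926 = 298/37 - 1073/209407926 = 62403522247/7748093262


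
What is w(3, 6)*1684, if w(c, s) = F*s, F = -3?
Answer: -30312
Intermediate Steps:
w(c, s) = -3*s
w(3, 6)*1684 = -3*6*1684 = -18*1684 = -30312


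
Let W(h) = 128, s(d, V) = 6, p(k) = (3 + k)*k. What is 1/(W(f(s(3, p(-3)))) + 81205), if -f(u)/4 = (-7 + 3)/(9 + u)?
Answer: 1/81333 ≈ 1.2295e-5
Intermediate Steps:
p(k) = k*(3 + k)
f(u) = 16/(9 + u) (f(u) = -4*(-7 + 3)/(9 + u) = -(-16)/(9 + u) = 16/(9 + u))
1/(W(f(s(3, p(-3)))) + 81205) = 1/(128 + 81205) = 1/81333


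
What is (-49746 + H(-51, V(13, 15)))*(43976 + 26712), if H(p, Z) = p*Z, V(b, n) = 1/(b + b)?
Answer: -45715590768/13 ≈ -3.5166e+9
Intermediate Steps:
V(b, n) = 1/(2*b)
H(p, Z) = Z*p
(-49746 + H(-51, V(13, 15)))*(43976 + 26712) = (-49746 + ((½)/13)*(-51))*(43976 + 26712) = (-49746 + ((½)*(1/13))*(-51))*70688 = (-49746 + (1/26)*(-51))*70688 = (-49746 - 51/26)*70688 = -1293447/26*70688 = -45715590768/13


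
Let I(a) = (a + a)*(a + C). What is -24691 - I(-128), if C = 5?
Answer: -56179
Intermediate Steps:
I(a) = 2*a*(5 + a) (I(a) = (a + a)*(a + 5) = (2*a)*(5 + a) = 2*a*(5 + a))
-24691 - I(-128) = -24691 - 2*(-128)*(5 - 128) = -24691 - 2*(-128)*(-123) = -24691 - 1*31488 = -24691 - 31488 = -56179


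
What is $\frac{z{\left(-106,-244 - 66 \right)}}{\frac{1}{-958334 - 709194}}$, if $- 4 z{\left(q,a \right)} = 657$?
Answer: $273891474$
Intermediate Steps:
$z{\left(q,a \right)} = - \frac{657}{4}$ ($z{\left(q,a \right)} = \left(- \frac{1}{4}\right) 657 = - \frac{657}{4}$)
$\frac{z{\left(-106,-244 - 66 \right)}}{\frac{1}{-958334 - 709194}} = - \frac{657}{4 \frac{1}{-958334 - 709194}} = - \frac{657}{4 \frac{1}{-1667528}} = - \frac{657}{4 \left(- \frac{1}{1667528}\right)} = \left(- \frac{657}{4}\right) \left(-1667528\right) = 273891474$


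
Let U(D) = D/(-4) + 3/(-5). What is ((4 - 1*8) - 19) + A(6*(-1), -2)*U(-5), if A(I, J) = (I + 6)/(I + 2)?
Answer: -23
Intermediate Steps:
U(D) = -⅗ - D/4 (U(D) = D*(-¼) + 3*(-⅕) = -D/4 - ⅗ = -⅗ - D/4)
A(I, J) = (6 + I)/(2 + I)
((4 - 1*8) - 19) + A(6*(-1), -2)*U(-5) = ((4 - 1*8) - 19) + ((6 + 6*(-1))/(2 + 6*(-1)))*(-⅗ - ¼*(-5)) = ((4 - 8) - 19) + ((6 - 6)/(2 - 6))*(-⅗ + 5/4) = (-4 - 19) + (0/(-4))*(13/20) = -23 - ¼*0*(13/20) = -23 + 0*(13/20) = -23 + 0 = -23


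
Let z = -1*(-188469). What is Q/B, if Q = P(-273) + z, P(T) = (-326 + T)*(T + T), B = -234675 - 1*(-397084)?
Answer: 515523/162409 ≈ 3.1742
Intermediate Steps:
z = 188469
B = 162409 (B = -234675 + 397084 = 162409)
P(T) = 2*T*(-326 + T) (P(T) = (-326 + T)*(2*T) = 2*T*(-326 + T))
Q = 515523 (Q = 2*(-273)*(-326 - 273) + 188469 = 2*(-273)*(-599) + 188469 = 327054 + 188469 = 515523)
Q/B = 515523/162409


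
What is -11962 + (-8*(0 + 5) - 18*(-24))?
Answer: -11570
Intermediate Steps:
-11962 + (-8*(0 + 5) - 18*(-24)) = -11962 + (-8*5 + 432) = -11962 + (-40 + 432) = -11962 + 392 = -11570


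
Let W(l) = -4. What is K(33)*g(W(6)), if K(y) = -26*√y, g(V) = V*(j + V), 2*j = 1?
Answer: -364*√33 ≈ -2091.0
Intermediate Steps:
j = ½ (j = (½)*1 = ½ ≈ 0.50000)
g(V) = V*(½ + V)
K(33)*g(W(6)) = (-26*√33)*(-4*(½ - 4)) = (-26*√33)*(-4*(-7/2)) = -26*√33*14 = -364*√33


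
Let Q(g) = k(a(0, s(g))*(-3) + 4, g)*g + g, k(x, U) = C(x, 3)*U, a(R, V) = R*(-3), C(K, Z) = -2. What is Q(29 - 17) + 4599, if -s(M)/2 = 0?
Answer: 4323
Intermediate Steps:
s(M) = 0 (s(M) = -2*0 = 0)
a(R, V) = -3*R
k(x, U) = -2*U
Q(g) = g - 2*g² (Q(g) = (-2*g)*g + g = -2*g² + g = g - 2*g²)
Q(29 - 17) + 4599 = (29 - 17)*(1 - 2*(29 - 17)) + 4599 = 12*(1 - 2*12) + 4599 = 12*(1 - 24) + 4599 = 12*(-23) + 4599 = -276 + 4599 = 4323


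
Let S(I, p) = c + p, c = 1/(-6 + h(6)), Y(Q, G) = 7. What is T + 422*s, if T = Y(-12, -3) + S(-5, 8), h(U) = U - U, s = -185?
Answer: -468331/6 ≈ -78055.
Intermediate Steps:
h(U) = 0
c = -⅙ (c = 1/(-6 + 0) = 1/(-6) = -⅙ ≈ -0.16667)
S(I, p) = -⅙ + p
T = 89/6 (T = 7 + (-⅙ + 8) = 7 + 47/6 = 89/6 ≈ 14.833)
T + 422*s = 89/6 + 422*(-185) = 89/6 - 78070 = -468331/6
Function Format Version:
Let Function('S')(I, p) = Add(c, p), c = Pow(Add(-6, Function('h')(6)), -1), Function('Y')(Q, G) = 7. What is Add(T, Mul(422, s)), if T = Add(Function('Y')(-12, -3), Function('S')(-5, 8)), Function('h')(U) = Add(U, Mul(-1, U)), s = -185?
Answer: Rational(-468331, 6) ≈ -78055.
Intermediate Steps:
Function('h')(U) = 0
c = Rational(-1, 6) (c = Pow(Add(-6, 0), -1) = Pow(-6, -1) = Rational(-1, 6) ≈ -0.16667)
Function('S')(I, p) = Add(Rational(-1, 6), p)
T = Rational(89, 6) (T = Add(7, Add(Rational(-1, 6), 8)) = Add(7, Rational(47, 6)) = Rational(89, 6) ≈ 14.833)
Add(T, Mul(422, s)) = Add(Rational(89, 6), Mul(422, -185)) = Add(Rational(89, 6), -78070) = Rational(-468331, 6)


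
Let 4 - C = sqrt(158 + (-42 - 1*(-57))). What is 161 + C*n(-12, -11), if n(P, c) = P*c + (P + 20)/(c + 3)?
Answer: 685 - 131*sqrt(173) ≈ -1038.0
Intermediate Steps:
C = 4 - sqrt(173) (C = 4 - sqrt(158 + (-42 - 1*(-57))) = 4 - sqrt(158 + (-42 + 57)) = 4 - sqrt(158 + 15) = 4 - sqrt(173) ≈ -9.1530)
n(P, c) = P*c + (20 + P)/(3 + c)
161 + C*n(-12, -11) = 161 + (4 - sqrt(173))*((20 - 12 - 12*(-11)**2 + 3*(-12)*(-11))/(3 - 11)) = 161 + (4 - sqrt(173))*((20 - 12 - 12*121 + 396)/(-8)) = 161 + (4 - sqrt(173))*(-(20 - 12 - 1452 + 396)/8) = 161 + (4 - sqrt(173))*(-1/8*(-1048)) = 161 + (4 - sqrt(173))*131 = 161 + (524 - 131*sqrt(173)) = 685 - 131*sqrt(173)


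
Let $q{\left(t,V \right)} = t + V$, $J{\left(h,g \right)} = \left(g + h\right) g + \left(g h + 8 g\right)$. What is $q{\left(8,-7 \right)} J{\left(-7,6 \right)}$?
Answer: $0$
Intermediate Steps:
$J{\left(h,g \right)} = 8 g + g h + g \left(g + h\right)$ ($J{\left(h,g \right)} = g \left(g + h\right) + \left(8 g + g h\right) = 8 g + g h + g \left(g + h\right)$)
$q{\left(t,V \right)} = V + t$
$q{\left(8,-7 \right)} J{\left(-7,6 \right)} = \left(-7 + 8\right) 6 \left(8 + 6 + 2 \left(-7\right)\right) = 1 \cdot 6 \left(8 + 6 - 14\right) = 1 \cdot 6 \cdot 0 = 1 \cdot 0 = 0$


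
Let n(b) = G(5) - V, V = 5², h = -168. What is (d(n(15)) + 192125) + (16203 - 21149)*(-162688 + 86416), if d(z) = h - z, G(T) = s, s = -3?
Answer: 377433297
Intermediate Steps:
G(T) = -3
V = 25
n(b) = -28 (n(b) = -3 - 1*25 = -3 - 25 = -28)
d(z) = -168 - z
(d(n(15)) + 192125) + (16203 - 21149)*(-162688 + 86416) = ((-168 - 1*(-28)) + 192125) + (16203 - 21149)*(-162688 + 86416) = ((-168 + 28) + 192125) - 4946*(-76272) = (-140 + 192125) + 377241312 = 191985 + 377241312 = 377433297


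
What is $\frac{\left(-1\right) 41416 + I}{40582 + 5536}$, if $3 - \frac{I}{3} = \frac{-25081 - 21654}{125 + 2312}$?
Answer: $- \frac{50384327}{56194783} \approx -0.8966$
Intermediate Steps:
$I = \frac{162138}{2437}$ ($I = 9 - 3 \frac{-25081 - 21654}{125 + 2312} = 9 - 3 \left(- \frac{46735}{2437}\right) = 9 - 3 \left(\left(-46735\right) \frac{1}{2437}\right) = 9 - - \frac{140205}{2437} = 9 + \frac{140205}{2437} = \frac{162138}{2437} \approx 66.532$)
$\frac{\left(-1\right) 41416 + I}{40582 + 5536} = \frac{\left(-1\right) 41416 + \frac{162138}{2437}}{40582 + 5536} = \frac{-41416 + \frac{162138}{2437}}{46118} = \left(- \frac{100768654}{2437}\right) \frac{1}{46118} = - \frac{50384327}{56194783}$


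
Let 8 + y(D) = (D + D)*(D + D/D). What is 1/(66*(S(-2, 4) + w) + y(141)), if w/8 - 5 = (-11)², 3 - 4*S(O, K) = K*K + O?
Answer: 2/212765 ≈ 9.4000e-6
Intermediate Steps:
S(O, K) = ¾ - O/4 - K²/4 (S(O, K) = ¾ - (K*K + O)/4 = ¾ - (K² + O)/4 = ¾ - (O + K²)/4 = ¾ + (-O/4 - K²/4) = ¾ - O/4 - K²/4)
w = 1008 (w = 40 + 8*(-11)² = 40 + 8*121 = 40 + 968 = 1008)
y(D) = -8 + 2*D*(1 + D) (y(D) = -8 + (D + D)*(D + D/D) = -8 + (2*D)*(D + 1) = -8 + (2*D)*(1 + D) = -8 + 2*D*(1 + D))
1/(66*(S(-2, 4) + w) + y(141)) = 1/(66*((¾ - ¼*(-2) - ¼*4²) + 1008) + (-8 + 2*141 + 2*141²)) = 1/(66*((¾ + ½ - ¼*16) + 1008) + (-8 + 282 + 2*19881)) = 1/(66*((¾ + ½ - 4) + 1008) + (-8 + 282 + 39762)) = 1/(66*(-11/4 + 1008) + 40036) = 1/(66*(4021/4) + 40036) = 1/(132693/2 + 40036) = 1/(212765/2) = 2/212765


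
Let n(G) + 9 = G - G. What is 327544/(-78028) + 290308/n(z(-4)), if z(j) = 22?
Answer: -5663775130/175563 ≈ -32261.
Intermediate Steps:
n(G) = -9 (n(G) = -9 + (G - G) = -9 + 0 = -9)
327544/(-78028) + 290308/n(z(-4)) = 327544/(-78028) + 290308/(-9) = 327544*(-1/78028) + 290308*(-1/9) = -81886/19507 - 290308/9 = -5663775130/175563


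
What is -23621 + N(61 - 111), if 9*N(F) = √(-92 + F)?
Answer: -23621 + I*√142/9 ≈ -23621.0 + 1.324*I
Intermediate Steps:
N(F) = √(-92 + F)/9
-23621 + N(61 - 111) = -23621 + √(-92 + (61 - 111))/9 = -23621 + √(-92 - 50)/9 = -23621 + √(-142)/9 = -23621 + (I*√142)/9 = -23621 + I*√142/9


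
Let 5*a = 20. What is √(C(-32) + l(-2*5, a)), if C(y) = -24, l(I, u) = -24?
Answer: 4*I*√3 ≈ 6.9282*I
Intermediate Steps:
a = 4 (a = (⅕)*20 = 4)
√(C(-32) + l(-2*5, a)) = √(-24 - 24) = √(-48) = 4*I*√3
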